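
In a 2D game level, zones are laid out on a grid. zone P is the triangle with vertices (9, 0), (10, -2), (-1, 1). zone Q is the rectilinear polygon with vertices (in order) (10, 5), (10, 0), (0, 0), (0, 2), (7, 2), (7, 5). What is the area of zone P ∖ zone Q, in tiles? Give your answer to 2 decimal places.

|zone P| = 9.5, |zone P∩zone Q| = 3.0803.
|zone P ∖ zone Q| = |zone P| − |zone P∩zone Q| = 9.5 − 3.0803 = 6.42.

6.42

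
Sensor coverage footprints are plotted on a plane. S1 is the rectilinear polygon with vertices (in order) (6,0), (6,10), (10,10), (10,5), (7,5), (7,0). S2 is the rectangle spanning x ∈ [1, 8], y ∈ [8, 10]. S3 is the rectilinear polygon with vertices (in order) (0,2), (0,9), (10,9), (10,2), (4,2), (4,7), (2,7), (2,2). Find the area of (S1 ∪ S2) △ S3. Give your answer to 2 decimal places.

|S1 ∪ S2| = 35.
|(S1 ∪ S2) ∩ S3| = 24.
|(S1 ∪ S2) △ S3| = 35 + 60 − 48 = 47.00.

47.00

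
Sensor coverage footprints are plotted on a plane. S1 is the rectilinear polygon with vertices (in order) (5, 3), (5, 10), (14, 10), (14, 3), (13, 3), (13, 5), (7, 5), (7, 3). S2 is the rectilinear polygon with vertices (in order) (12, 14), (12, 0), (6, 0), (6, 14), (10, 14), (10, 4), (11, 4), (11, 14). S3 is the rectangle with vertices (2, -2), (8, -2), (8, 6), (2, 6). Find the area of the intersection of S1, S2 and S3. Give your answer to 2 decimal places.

4.00

The intersection is the polygon with vertices (7,5), (7,3), (6,3), (6,6), (8,6), (8,5).
By the shoelace formula its area is 4.00.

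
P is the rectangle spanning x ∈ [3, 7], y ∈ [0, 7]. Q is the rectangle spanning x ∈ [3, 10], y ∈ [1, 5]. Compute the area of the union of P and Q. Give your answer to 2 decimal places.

40.00

By inclusion–exclusion:
Individual areas: |P| = 28, |Q| = 28.
|P∩Q|: x∈[3,7], y∈[1,5] → 4·4 = 16.
|P ∪ Q| = 56 − 16 = 40.00.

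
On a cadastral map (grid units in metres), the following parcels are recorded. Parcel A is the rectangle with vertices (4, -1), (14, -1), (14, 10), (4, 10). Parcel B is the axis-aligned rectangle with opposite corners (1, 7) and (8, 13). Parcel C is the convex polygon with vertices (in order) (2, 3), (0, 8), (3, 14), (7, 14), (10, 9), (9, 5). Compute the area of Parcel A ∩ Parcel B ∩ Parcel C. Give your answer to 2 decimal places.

12.00

The intersection is the polygon with vertices (8,10), (8,7), (4,7), (4,10).
By the shoelace formula its area is 12.00.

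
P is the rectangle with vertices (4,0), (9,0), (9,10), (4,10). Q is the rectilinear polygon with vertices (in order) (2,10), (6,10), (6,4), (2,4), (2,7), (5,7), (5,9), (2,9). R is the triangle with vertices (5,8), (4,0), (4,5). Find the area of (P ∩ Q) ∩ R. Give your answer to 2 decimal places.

|P ∩ Q| = 10.
|(P ∩ Q) ∩ R| = 1.40.

1.40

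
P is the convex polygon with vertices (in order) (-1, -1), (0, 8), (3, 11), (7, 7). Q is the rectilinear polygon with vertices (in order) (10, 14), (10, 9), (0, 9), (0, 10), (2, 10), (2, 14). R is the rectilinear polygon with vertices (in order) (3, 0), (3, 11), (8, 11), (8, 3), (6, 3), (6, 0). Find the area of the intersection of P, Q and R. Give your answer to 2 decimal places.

2.00

The intersection is the polygon with vertices (5,9), (3,9), (3,11).
By the shoelace formula its area is 2.00.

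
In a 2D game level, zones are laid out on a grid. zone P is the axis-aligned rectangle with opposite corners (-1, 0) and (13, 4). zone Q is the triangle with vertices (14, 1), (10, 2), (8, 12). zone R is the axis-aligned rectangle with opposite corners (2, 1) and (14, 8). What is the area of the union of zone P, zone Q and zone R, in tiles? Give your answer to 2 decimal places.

109.76

By inclusion–exclusion:
Individual areas: |zone P| = 56, |zone Q| = 19, |zone R| = 84.
|zone P∩zone Q| = 7.1538.
|zone P∩zone R|: x∈[2,13], y∈[1,4] → 11·3 = 33.
|zone Q∩zone R| = 16.2364.
|zone P∩zone Q∩zone R| = 7.1538.
|zone P ∪ zone Q ∪ zone R| = 159 − 56.3902 + 7.1538 = 109.76.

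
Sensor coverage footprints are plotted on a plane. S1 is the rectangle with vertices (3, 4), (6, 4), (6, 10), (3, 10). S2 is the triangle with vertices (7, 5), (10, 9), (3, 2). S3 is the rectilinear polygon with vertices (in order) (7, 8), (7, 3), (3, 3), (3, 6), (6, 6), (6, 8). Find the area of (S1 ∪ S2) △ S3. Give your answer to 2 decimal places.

|S1 ∪ S2| = 21.0417.
|(S1 ∪ S2) ∩ S3| = 7.375.
|(S1 ∪ S2) △ S3| = 21.0417 + 14 − 14.75 = 20.29.

20.29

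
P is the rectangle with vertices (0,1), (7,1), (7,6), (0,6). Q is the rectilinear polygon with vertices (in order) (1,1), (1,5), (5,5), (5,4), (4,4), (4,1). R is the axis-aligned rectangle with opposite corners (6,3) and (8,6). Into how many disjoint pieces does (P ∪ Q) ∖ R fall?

(P ∪ Q) ∖ R is a single connected region.

1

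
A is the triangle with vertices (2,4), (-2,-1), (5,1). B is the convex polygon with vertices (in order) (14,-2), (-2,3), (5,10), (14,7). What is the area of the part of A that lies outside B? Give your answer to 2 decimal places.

|A| = 13.5, |A∩B| = 5.2469.
|A ∖ B| = |A| − |A∩B| = 13.5 − 5.2469 = 8.25.

8.25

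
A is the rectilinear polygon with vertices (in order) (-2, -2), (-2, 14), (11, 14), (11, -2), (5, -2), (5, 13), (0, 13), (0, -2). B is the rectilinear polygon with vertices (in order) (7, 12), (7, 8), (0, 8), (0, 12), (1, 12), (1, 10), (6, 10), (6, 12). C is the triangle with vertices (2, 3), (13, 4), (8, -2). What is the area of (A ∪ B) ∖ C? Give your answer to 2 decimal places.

|A ∪ B| = 145.
|(A ∪ B) ∩ C| = 24.1227.
|(A ∪ B) ∖ C| = 145 − 24.1227 = 120.88.

120.88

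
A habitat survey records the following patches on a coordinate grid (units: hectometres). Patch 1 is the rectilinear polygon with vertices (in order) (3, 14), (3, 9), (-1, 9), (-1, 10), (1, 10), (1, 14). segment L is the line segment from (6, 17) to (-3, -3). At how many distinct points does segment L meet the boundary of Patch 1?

The segment meets the boundary at (2.4,9), (3,10.333).

2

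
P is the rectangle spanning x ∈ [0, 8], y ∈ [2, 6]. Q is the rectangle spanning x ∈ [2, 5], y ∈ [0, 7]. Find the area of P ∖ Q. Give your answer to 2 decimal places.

|P∩Q|: x∈[2,5], y∈[2,6] → 3·4 = 12.
|P| = 32.
|P ∖ Q| = |P| − |P∩Q| = 32 − 12 = 20.00.

20.00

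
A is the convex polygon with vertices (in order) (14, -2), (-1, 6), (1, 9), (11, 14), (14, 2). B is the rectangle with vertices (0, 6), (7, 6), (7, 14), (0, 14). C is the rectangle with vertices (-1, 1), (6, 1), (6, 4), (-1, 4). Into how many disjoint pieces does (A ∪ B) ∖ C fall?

1

(A ∪ B) ∖ C is a single connected region.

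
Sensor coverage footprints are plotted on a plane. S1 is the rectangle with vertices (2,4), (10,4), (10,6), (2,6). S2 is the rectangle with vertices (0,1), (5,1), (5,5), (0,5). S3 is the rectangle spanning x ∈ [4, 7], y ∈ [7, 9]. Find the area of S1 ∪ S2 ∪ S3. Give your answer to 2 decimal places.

39.00

By inclusion–exclusion:
Individual areas: |S1| = 16, |S2| = 20, |S3| = 6.
|S1∩S2|: x∈[2,5], y∈[4,5] → 3·1 = 3.
|S1∩S3| = 0 (no overlap).
|S2∩S3| = 0 (no overlap).
|S1∩S2∩S3| = 0.
|S1 ∪ S2 ∪ S3| = 42 − 3 + 0 = 39.00.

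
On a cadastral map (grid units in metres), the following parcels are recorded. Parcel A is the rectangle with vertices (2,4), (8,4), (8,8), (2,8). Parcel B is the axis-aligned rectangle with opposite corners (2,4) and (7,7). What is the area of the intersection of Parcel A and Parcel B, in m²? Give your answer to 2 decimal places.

15.00

|Parcel A∩Parcel B|: x∈[2,7], y∈[4,7] → 5·3 = 15.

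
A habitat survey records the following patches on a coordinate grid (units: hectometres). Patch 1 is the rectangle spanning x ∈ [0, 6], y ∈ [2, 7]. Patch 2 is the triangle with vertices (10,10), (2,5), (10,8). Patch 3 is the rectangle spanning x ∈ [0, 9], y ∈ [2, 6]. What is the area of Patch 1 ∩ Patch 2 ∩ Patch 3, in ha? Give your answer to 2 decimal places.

The intersection is the polygon with vertices (2,5), (3.6,6), (4.667,6).
By the shoelace formula its area is 0.53.

0.53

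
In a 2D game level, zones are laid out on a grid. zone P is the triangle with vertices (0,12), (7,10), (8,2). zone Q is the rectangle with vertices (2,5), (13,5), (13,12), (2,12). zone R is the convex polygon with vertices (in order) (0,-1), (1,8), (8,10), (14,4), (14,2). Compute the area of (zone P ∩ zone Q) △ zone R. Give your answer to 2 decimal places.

|zone P ∩ zone Q| = 22.0339.
|(zone P ∩ zone Q) ∩ zone R| = 13.9376.
|(zone P ∩ zone Q) △ zone R| = 22.0339 + 101.5 − 27.8753 = 95.66.

95.66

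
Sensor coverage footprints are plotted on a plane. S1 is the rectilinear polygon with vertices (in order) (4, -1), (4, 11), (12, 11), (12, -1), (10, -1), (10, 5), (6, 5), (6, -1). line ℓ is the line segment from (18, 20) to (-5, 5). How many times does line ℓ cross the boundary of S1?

2

The segment meets the boundary at (4,10.87), (4.2,11).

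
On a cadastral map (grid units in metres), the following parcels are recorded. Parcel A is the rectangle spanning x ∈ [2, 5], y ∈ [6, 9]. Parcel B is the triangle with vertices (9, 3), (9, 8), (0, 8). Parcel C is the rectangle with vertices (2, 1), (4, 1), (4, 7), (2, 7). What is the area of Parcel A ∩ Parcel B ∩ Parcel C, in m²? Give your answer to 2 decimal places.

The intersection is the polygon with vertices (3.6,6), (2,6.889), (2,7), (4,7), (4,6).
By the shoelace formula its area is 1.29.

1.29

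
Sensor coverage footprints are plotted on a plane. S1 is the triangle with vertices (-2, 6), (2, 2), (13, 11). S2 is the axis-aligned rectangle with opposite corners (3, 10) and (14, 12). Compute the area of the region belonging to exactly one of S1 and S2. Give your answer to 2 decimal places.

60.22

|S1| = 40, |S2| = 22, |S1∩S2| = 0.8889.
|S1 △ S2| = |S1| + |S2| − 2·|S1∩S2| = 40 + 22 − 1.7778 = 60.22.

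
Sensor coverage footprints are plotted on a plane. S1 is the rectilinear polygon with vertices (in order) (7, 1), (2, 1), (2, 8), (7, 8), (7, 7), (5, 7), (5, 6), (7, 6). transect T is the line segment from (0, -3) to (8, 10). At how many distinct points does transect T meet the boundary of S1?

4

The segment meets the boundary at (6.769,8), (6.154,7), (5.538,6), (2.462,1).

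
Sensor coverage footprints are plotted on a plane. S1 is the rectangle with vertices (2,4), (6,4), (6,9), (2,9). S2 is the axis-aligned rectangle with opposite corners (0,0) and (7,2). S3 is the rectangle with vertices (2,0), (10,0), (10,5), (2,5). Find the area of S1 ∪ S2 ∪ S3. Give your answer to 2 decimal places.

60.00

By inclusion–exclusion:
Individual areas: |S1| = 20, |S2| = 14, |S3| = 40.
|S1∩S2| = 0 (no overlap).
|S1∩S3|: x∈[2,6], y∈[4,5] → 4·1 = 4.
|S2∩S3|: x∈[2,7], y∈[0,2] → 5·2 = 10.
|S1∩S2∩S3| = 0.
|S1 ∪ S2 ∪ S3| = 74 − 14 + 0 = 60.00.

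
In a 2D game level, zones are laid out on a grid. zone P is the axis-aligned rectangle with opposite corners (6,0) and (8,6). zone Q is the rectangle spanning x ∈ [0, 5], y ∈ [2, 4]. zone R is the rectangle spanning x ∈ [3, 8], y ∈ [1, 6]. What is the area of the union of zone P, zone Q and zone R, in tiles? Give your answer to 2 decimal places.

By inclusion–exclusion:
Individual areas: |zone P| = 12, |zone Q| = 10, |zone R| = 25.
|zone P∩zone Q| = 0 (no overlap).
|zone P∩zone R|: x∈[6,8], y∈[1,6] → 2·5 = 10.
|zone Q∩zone R|: x∈[3,5], y∈[2,4] → 2·2 = 4.
|zone P∩zone Q∩zone R| = 0.
|zone P ∪ zone Q ∪ zone R| = 47 − 14 + 0 = 33.00.

33.00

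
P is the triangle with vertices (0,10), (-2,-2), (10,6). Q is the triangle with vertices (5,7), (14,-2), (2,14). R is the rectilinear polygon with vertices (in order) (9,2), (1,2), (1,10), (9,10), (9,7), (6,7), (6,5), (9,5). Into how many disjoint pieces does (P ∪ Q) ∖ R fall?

(P ∪ Q) ∖ R splits into 4 disjoint pieces (area 23.8, area 2.5714, area 6.0139, area 4.1667).

4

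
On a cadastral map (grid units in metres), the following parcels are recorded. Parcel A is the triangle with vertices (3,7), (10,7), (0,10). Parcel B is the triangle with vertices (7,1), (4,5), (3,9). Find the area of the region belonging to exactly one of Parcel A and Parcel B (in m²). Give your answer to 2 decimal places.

13.50

|Parcel A| = 10.5, |Parcel B| = 4, |Parcel A∩Parcel B| = 0.5.
|Parcel A △ Parcel B| = |Parcel A| + |Parcel B| − 2·|Parcel A∩Parcel B| = 10.5 + 4 − 1 = 13.50.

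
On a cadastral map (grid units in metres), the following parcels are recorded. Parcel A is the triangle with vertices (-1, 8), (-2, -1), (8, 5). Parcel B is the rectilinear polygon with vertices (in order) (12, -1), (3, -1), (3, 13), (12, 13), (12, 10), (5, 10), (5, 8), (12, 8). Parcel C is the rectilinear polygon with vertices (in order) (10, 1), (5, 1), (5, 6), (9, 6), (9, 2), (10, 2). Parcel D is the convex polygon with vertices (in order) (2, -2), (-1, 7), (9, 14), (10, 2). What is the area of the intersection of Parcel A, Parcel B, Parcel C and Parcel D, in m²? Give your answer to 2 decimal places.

4.20

The intersection is the polygon with vertices (5,6), (5,6), (8,5), (5,3.2).
By the shoelace formula its area is 4.20.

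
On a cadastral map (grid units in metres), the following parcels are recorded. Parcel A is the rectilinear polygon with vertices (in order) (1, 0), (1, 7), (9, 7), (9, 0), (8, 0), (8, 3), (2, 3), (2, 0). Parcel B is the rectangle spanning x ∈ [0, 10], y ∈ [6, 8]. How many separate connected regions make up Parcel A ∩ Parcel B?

1

Parcel A ∩ Parcel B is a single connected region.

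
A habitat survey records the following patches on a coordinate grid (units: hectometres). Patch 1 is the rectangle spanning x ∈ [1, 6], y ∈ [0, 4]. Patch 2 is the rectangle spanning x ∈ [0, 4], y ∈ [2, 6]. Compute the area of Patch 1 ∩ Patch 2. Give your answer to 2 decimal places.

|Patch 1∩Patch 2|: x∈[1,4], y∈[2,4] → 3·2 = 6.

6.00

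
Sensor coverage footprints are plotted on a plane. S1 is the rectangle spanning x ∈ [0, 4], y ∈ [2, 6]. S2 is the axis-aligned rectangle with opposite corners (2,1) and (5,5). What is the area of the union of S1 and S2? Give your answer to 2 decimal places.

22.00

By inclusion–exclusion:
Individual areas: |S1| = 16, |S2| = 12.
|S1∩S2|: x∈[2,4], y∈[2,5] → 2·3 = 6.
|S1 ∪ S2| = 28 − 6 = 22.00.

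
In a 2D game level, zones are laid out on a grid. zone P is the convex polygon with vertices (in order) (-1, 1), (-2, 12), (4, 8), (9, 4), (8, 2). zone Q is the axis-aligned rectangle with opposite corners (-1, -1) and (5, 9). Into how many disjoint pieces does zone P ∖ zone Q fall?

zone P ∖ zone Q splits into 2 disjoint pieces (area 9.25, area 13.9).

2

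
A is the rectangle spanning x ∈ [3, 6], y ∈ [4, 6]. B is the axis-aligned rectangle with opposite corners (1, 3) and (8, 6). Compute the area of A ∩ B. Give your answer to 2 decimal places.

6.00

|A∩B|: x∈[3,6], y∈[4,6] → 3·2 = 6.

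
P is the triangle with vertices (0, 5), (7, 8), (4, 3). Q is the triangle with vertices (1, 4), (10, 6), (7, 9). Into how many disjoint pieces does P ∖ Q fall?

P ∖ Q splits into 2 disjoint pieces (area 2.8915, area 2.8846).

2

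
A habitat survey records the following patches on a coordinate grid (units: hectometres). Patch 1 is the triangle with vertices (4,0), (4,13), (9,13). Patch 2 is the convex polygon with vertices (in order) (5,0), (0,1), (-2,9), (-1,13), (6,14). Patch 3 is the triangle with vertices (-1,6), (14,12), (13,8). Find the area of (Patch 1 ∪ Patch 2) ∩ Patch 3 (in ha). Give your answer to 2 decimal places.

8.59

The region (Patch 1 ∪ Patch 2) ∩ Patch 3 is the polygon with vertices (6.733,7.105), (-1,6), (7.636,9.454).
By the shoelace formula its area is 8.59.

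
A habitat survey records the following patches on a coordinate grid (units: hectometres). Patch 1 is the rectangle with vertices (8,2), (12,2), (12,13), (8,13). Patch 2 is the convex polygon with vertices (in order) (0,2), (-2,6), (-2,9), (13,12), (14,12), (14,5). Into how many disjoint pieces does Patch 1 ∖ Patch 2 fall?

2

Patch 1 ∖ Patch 2 splits into 2 disjoint pieces (area 8.5714, area 6.4).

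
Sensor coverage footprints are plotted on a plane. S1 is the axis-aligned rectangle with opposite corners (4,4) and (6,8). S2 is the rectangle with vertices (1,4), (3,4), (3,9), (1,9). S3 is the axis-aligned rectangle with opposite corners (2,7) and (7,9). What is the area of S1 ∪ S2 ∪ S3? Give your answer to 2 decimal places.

By inclusion–exclusion:
Individual areas: |S1| = 8, |S2| = 10, |S3| = 10.
|S1∩S2| = 0 (no overlap).
|S1∩S3|: x∈[4,6], y∈[7,8] → 2·1 = 2.
|S2∩S3|: x∈[2,3], y∈[7,9] → 1·2 = 2.
|S1∩S2∩S3| = 0.
|S1 ∪ S2 ∪ S3| = 28 − 4 + 0 = 24.00.

24.00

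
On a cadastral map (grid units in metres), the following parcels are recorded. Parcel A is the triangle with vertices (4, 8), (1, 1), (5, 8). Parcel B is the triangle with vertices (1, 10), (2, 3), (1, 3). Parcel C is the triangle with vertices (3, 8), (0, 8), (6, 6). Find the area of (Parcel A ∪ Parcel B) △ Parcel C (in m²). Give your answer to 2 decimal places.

|Parcel A ∪ Parcel B| = 6.9821.
|(Parcel A ∪ Parcel B) ∩ Parcel C| = 0.583.
|(Parcel A ∪ Parcel B) △ Parcel C| = 6.9821 + 3 − 1.1661 = 8.82.

8.82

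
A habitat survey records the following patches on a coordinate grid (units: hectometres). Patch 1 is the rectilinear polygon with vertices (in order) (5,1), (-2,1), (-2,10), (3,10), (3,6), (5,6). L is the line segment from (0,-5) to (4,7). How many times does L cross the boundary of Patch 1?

2

The segment meets the boundary at (3.667,6), (2,1).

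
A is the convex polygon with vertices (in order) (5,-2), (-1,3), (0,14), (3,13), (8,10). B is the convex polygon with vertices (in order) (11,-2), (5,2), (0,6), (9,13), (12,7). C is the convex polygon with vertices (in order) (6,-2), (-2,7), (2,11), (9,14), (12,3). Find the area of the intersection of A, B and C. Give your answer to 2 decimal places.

37.38

The intersection is the polygon with vertices (5.857,1.429), (5,2), (0,6), (6.387,10.968), (8,10).
By the shoelace formula its area is 37.38.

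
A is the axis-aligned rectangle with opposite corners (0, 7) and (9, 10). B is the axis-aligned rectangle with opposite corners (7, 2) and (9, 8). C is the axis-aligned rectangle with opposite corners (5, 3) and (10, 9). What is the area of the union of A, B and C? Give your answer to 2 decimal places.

51.00

By inclusion–exclusion:
Individual areas: |A| = 27, |B| = 12, |C| = 30.
|A∩B|: x∈[7,9], y∈[7,8] → 2·1 = 2.
|A∩C|: x∈[5,9], y∈[7,9] → 4·2 = 8.
|B∩C|: x∈[7,9], y∈[3,8] → 2·5 = 10.
|A∩B∩C| = 2.
|A ∪ B ∪ C| = 69 − 20 + 2 = 51.00.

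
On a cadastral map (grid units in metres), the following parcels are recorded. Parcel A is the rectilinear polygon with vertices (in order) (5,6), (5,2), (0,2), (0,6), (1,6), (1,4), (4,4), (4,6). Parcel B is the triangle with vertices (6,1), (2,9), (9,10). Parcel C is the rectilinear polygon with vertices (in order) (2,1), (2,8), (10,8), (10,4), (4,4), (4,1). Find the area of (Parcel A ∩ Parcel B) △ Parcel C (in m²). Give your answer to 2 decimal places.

|Parcel A ∩ Parcel B| = 2.
|(Parcel A ∩ Parcel B) ∩ Parcel C| = 1.75.
|(Parcel A ∩ Parcel B) △ Parcel C| = 2 + 38 − 3.5 = 36.50.

36.50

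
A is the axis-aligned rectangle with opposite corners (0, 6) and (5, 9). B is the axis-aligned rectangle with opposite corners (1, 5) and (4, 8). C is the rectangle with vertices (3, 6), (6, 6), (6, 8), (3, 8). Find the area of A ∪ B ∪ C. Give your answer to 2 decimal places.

20.00

By inclusion–exclusion:
Individual areas: |A| = 15, |B| = 9, |C| = 6.
|A∩B|: x∈[1,4], y∈[6,8] → 3·2 = 6.
|A∩C|: x∈[3,5], y∈[6,8] → 2·2 = 4.
|B∩C|: x∈[3,4], y∈[6,8] → 1·2 = 2.
|A∩B∩C| = 2.
|A ∪ B ∪ C| = 30 − 12 + 2 = 20.00.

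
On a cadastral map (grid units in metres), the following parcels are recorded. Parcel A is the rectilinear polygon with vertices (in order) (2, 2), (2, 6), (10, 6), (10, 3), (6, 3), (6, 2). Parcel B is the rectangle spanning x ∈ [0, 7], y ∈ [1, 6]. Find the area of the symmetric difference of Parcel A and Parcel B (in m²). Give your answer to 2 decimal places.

|Parcel A| = 28, |Parcel B| = 35, |Parcel A∩Parcel B| = 19.
|Parcel A △ Parcel B| = |Parcel A| + |Parcel B| − 2·|Parcel A∩Parcel B| = 28 + 35 − 38 = 25.00.

25.00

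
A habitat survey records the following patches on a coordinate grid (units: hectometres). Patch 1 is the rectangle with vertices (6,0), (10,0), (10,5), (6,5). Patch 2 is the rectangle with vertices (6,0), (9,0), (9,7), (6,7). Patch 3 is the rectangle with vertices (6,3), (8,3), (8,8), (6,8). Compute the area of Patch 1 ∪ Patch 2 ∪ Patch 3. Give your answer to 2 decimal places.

By inclusion–exclusion:
Individual areas: |Patch 1| = 20, |Patch 2| = 21, |Patch 3| = 10.
|Patch 1∩Patch 2|: x∈[6,9], y∈[0,5] → 3·5 = 15.
|Patch 1∩Patch 3|: x∈[6,8], y∈[3,5] → 2·2 = 4.
|Patch 2∩Patch 3|: x∈[6,8], y∈[3,7] → 2·4 = 8.
|Patch 1∩Patch 2∩Patch 3| = 4.
|Patch 1 ∪ Patch 2 ∪ Patch 3| = 51 − 27 + 4 = 28.00.

28.00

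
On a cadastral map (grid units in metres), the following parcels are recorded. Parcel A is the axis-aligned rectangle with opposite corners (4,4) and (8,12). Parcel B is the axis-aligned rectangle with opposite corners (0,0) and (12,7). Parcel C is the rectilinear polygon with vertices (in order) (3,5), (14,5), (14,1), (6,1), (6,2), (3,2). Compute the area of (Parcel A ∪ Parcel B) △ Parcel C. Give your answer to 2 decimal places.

79.00

|Parcel A ∪ Parcel B| = 104.
|(Parcel A ∪ Parcel B) ∩ Parcel C| = 33.
|(Parcel A ∪ Parcel B) △ Parcel C| = 104 + 41 − 66 = 79.00.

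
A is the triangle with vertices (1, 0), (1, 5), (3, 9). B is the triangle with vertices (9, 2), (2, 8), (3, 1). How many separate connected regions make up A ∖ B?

2

A ∖ B splits into 2 disjoint pieces (area 4.2271, area 0.2817).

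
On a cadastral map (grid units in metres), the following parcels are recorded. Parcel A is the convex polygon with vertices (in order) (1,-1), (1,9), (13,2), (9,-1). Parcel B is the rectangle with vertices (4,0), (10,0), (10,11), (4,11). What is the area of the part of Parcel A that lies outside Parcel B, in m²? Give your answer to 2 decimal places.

|Parcel A| = 72, |Parcel A∩Parcel B| = 33.
|Parcel A ∖ Parcel B| = |Parcel A| − |Parcel A∩Parcel B| = 72 − 33 = 39.00.

39.00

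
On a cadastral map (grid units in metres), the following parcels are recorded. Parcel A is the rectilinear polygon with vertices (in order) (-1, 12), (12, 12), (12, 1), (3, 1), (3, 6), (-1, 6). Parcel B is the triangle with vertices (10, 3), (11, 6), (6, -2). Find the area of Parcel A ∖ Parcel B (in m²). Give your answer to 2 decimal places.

120.29

|Parcel A| = 123, |Parcel A∩Parcel B| = 2.7125.
|Parcel A ∖ Parcel B| = |Parcel A| − |Parcel A∩Parcel B| = 123 − 2.7125 = 120.29.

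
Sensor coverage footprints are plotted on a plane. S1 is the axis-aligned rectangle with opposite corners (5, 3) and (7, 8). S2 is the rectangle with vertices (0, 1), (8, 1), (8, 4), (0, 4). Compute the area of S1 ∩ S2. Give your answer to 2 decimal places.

2.00

|S1∩S2|: x∈[5,7], y∈[3,4] → 2·1 = 2.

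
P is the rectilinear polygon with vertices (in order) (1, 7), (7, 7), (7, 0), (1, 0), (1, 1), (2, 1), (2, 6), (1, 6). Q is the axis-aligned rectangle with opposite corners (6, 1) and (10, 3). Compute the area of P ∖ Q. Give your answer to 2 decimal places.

|P| = 37, |P∩Q| = 2.
|P ∖ Q| = |P| − |P∩Q| = 37 − 2 = 35.00.

35.00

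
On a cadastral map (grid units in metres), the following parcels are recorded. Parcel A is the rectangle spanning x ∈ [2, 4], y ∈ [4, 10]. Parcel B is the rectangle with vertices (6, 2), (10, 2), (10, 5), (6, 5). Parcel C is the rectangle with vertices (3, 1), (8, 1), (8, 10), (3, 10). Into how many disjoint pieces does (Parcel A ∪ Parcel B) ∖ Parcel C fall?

(Parcel A ∪ Parcel B) ∖ Parcel C splits into 2 disjoint pieces (area 6, area 6).

2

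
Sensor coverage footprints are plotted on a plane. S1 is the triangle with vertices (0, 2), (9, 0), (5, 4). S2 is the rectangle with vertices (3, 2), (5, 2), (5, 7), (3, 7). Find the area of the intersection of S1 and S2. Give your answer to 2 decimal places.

3.20

The intersection is the polygon with vertices (5,4), (5,2), (3,2), (3,3.2).
By the shoelace formula its area is 3.20.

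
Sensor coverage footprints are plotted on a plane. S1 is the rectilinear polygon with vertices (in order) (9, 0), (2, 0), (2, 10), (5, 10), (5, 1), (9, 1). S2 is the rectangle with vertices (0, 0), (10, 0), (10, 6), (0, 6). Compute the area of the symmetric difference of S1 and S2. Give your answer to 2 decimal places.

|S1| = 34, |S2| = 60, |S1∩S2| = 22.
|S1 △ S2| = |S1| + |S2| − 2·|S1∩S2| = 34 + 60 − 44 = 50.00.

50.00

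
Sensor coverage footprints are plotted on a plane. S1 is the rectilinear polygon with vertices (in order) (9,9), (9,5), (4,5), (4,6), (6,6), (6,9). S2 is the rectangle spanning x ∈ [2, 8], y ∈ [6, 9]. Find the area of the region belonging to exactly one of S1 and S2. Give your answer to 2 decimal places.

|S1| = 14, |S2| = 18, |S1∩S2| = 6.
|S1 △ S2| = |S1| + |S2| − 2·|S1∩S2| = 14 + 18 − 12 = 20.00.

20.00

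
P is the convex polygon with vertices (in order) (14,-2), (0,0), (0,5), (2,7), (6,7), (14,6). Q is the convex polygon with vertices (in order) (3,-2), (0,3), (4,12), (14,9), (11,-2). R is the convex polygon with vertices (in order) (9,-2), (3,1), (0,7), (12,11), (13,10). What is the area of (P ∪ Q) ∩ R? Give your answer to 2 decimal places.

The region (P ∪ Q) ∩ R is the polygon with vertices (1.6,6.6), (2.087,7.696), (9.79,10.263), (12.788,9.364), (9,-2), (3,1), (0.667,5.667).
By the shoelace formula its area is 89.07.

89.07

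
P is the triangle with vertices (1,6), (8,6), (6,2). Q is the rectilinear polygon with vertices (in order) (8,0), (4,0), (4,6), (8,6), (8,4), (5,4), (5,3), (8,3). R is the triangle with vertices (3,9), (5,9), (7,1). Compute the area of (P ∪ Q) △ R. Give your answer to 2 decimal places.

|P ∪ Q| = 26.35.
|(P ∪ Q) ∩ R| = 3.125.
|(P ∪ Q) △ R| = 26.35 + 8 − 6.25 = 28.10.

28.10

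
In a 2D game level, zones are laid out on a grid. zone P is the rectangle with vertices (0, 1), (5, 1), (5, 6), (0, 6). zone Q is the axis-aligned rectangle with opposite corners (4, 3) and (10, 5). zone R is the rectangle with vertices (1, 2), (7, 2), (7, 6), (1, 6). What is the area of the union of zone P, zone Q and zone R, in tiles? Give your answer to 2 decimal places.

By inclusion–exclusion:
Individual areas: |zone P| = 25, |zone Q| = 12, |zone R| = 24.
|zone P∩zone Q|: x∈[4,5], y∈[3,5] → 1·2 = 2.
|zone P∩zone R|: x∈[1,5], y∈[2,6] → 4·4 = 16.
|zone Q∩zone R|: x∈[4,7], y∈[3,5] → 3·2 = 6.
|zone P∩zone Q∩zone R| = 2.
|zone P ∪ zone Q ∪ zone R| = 61 − 24 + 2 = 39.00.

39.00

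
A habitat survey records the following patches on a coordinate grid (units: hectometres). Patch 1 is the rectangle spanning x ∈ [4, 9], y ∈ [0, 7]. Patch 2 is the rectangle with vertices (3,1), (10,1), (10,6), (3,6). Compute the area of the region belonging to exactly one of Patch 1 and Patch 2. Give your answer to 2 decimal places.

20.00

|Patch 1∩Patch 2|: x∈[4,9], y∈[1,6] → 5·5 = 25.
|Patch 1 △ Patch 2| = |Patch 1| + |Patch 2| − 2·|Patch 1∩Patch 2| = 35 + 35 − 50 = 20.00.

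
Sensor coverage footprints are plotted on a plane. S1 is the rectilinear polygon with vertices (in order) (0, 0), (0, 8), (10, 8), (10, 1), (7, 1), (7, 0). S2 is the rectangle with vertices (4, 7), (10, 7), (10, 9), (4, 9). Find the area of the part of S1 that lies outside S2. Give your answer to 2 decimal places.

|S1| = 77, |S1∩S2| = 6.
|S1 ∖ S2| = |S1| − |S1∩S2| = 77 − 6 = 71.00.

71.00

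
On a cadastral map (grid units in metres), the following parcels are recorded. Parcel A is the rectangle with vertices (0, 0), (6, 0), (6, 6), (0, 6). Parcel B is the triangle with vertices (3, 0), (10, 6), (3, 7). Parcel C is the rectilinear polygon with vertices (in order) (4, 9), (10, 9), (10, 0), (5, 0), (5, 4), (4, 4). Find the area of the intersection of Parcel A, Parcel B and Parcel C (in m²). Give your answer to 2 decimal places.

The intersection is the polygon with vertices (6,2.571), (5,1.714), (5,4), (4,4), (4,6), (6,6).
By the shoelace formula its area is 5.86.

5.86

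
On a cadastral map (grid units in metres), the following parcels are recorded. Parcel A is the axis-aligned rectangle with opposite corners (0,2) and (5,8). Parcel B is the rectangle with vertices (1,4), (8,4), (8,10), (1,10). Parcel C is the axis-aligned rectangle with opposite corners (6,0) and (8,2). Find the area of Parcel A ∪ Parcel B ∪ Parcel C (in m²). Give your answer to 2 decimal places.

60.00

By inclusion–exclusion:
Individual areas: |Parcel A| = 30, |Parcel B| = 42, |Parcel C| = 4.
|Parcel A∩Parcel B|: x∈[1,5], y∈[4,8] → 4·4 = 16.
|Parcel A∩Parcel C| = 0 (no overlap).
|Parcel B∩Parcel C| = 0 (no overlap).
|Parcel A∩Parcel B∩Parcel C| = 0.
|Parcel A ∪ Parcel B ∪ Parcel C| = 76 − 16 + 0 = 60.00.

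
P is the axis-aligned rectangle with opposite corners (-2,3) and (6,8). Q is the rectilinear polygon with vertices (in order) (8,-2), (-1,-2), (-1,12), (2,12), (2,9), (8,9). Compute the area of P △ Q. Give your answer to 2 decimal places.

|P| = 40, |Q| = 108, |P∩Q| = 35.
|P △ Q| = |P| + |Q| − 2·|P∩Q| = 40 + 108 − 70 = 78.00.

78.00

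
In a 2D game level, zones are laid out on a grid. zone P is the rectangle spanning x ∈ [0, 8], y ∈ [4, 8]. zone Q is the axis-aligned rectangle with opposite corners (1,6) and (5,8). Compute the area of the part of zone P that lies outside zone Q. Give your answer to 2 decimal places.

24.00

|zone P∩zone Q|: x∈[1,5], y∈[6,8] → 4·2 = 8.
|zone P| = 32.
|zone P ∖ zone Q| = |zone P| − |zone P∩zone Q| = 32 − 8 = 24.00.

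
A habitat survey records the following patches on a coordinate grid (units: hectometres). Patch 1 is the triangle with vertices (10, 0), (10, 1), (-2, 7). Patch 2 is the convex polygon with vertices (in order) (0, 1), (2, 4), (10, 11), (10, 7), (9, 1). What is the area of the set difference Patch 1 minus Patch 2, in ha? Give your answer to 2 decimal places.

1.97

|Patch 1| = 6, |Patch 1∩Patch 2| = 4.0342.
|Patch 1 ∖ Patch 2| = |Patch 1| − |Patch 1∩Patch 2| = 6 − 4.0342 = 1.97.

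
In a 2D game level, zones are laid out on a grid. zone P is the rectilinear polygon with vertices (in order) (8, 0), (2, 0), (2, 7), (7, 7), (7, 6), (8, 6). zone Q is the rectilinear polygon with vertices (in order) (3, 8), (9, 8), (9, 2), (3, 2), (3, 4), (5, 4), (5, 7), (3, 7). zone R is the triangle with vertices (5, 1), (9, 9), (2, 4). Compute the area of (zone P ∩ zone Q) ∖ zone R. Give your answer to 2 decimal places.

7.01

|zone P ∩ zone Q| = 18.
|(zone P ∩ zone Q) ∩ zone R| = 10.9857.
|(zone P ∩ zone Q) ∖ zone R| = 18 − 10.9857 = 7.01.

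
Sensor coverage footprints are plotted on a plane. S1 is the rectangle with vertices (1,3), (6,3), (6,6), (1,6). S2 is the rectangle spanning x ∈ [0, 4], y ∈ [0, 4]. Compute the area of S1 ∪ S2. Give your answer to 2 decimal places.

By inclusion–exclusion:
Individual areas: |S1| = 15, |S2| = 16.
|S1∩S2|: x∈[1,4], y∈[3,4] → 3·1 = 3.
|S1 ∪ S2| = 31 − 3 = 28.00.

28.00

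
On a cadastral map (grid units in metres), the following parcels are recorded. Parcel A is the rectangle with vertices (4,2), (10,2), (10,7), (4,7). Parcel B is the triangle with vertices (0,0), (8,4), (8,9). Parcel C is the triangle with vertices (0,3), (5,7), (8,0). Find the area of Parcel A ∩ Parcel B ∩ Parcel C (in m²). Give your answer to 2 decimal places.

The intersection is the polygon with vertices (4,2), (4,4.5), (5.398,6.072), (6.588,3.294).
By the shoelace formula its area is 6.11.

6.11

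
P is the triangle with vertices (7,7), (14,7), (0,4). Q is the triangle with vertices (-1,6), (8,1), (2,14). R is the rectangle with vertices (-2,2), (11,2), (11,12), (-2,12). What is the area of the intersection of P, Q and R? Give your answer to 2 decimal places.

The intersection is the polygon with vertices (1.468,4.629), (5.523,6.367), (6.02,5.29), (1.876,4.402).
By the shoelace formula its area is 3.27.

3.27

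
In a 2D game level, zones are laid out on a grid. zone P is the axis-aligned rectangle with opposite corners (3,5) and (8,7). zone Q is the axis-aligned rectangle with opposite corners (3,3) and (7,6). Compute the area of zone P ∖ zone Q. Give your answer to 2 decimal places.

6.00

|zone P∩zone Q|: x∈[3,7], y∈[5,6] → 4·1 = 4.
|zone P| = 10.
|zone P ∖ zone Q| = |zone P| − |zone P∩zone Q| = 10 − 4 = 6.00.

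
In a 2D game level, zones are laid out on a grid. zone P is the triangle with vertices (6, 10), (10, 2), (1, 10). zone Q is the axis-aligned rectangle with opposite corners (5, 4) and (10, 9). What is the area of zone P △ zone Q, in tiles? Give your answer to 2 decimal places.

|zone P| = 20, |zone Q| = 25, |zone P∩zone Q| = 10.3889.
|zone P △ zone Q| = |zone P| + |zone Q| − 2·|zone P∩zone Q| = 20 + 25 − 20.7778 = 24.22.

24.22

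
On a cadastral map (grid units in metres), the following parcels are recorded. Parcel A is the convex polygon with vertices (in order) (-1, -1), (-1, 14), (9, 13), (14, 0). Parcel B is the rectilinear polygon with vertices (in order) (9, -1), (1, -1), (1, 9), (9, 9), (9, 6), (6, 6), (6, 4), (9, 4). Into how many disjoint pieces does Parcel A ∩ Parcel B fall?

1

Parcel A ∩ Parcel B is a single connected region.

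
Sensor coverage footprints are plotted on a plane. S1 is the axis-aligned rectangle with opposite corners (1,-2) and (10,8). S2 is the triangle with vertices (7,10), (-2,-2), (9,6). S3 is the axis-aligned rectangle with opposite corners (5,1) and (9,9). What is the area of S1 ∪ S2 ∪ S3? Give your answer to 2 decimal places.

97.35

By inclusion–exclusion:
Individual areas: |S1| = 90, |S2| = 30, |S3| = 32.
|S1∩S2| = 24.7727.
|S1∩S3|: x∈[5,9], y∈[1,8] → 4·7 = 28.
|S2∩S3| = 14.5265.
|S1∩S2∩S3| = 12.6515.
|S1 ∪ S2 ∪ S3| = 152 − 67.2992 + 12.6515 = 97.35.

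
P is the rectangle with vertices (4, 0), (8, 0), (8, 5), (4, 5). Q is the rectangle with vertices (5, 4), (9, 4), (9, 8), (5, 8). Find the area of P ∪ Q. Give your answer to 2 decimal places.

By inclusion–exclusion:
Individual areas: |P| = 20, |Q| = 16.
|P∩Q|: x∈[5,8], y∈[4,5] → 3·1 = 3.
|P ∪ Q| = 36 − 3 = 33.00.

33.00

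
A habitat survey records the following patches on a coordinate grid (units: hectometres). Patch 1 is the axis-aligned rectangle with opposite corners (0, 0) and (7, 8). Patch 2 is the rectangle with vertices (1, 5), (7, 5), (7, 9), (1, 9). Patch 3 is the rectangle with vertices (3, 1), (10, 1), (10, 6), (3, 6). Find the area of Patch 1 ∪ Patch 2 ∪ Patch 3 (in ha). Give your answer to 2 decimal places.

By inclusion–exclusion:
Individual areas: |Patch 1| = 56, |Patch 2| = 24, |Patch 3| = 35.
|Patch 1∩Patch 2|: x∈[1,7], y∈[5,8] → 6·3 = 18.
|Patch 1∩Patch 3|: x∈[3,7], y∈[1,6] → 4·5 = 20.
|Patch 2∩Patch 3|: x∈[3,7], y∈[5,6] → 4·1 = 4.
|Patch 1∩Patch 2∩Patch 3| = 4.
|Patch 1 ∪ Patch 2 ∪ Patch 3| = 115 − 42 + 4 = 77.00.

77.00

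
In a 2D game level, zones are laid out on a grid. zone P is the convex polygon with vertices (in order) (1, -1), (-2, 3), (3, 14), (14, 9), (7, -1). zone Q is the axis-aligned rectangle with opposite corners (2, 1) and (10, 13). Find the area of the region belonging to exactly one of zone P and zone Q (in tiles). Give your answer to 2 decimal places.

|zone P| = 144, |zone Q| = 96, |zone P∩zone Q| = 88.6078.
|zone P △ zone Q| = |zone P| + |zone Q| − 2·|zone P∩zone Q| = 144 + 96 − 177.2156 = 62.78.

62.78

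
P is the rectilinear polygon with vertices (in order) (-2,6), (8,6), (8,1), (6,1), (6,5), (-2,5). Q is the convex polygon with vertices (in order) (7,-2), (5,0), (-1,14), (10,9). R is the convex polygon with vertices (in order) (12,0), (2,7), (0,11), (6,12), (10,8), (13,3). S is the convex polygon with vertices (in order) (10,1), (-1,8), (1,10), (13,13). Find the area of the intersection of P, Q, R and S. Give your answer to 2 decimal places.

6.86

The intersection is the polygon with vertices (6,4.2), (6,5), (4.857,5), (3.429,6), (8,6), (8,2.8).
By the shoelace formula its area is 6.86.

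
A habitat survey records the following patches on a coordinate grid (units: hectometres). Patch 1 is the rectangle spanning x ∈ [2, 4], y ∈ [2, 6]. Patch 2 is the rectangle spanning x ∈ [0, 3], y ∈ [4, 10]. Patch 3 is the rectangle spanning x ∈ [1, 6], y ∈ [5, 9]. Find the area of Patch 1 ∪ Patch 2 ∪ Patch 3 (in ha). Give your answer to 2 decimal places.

By inclusion–exclusion:
Individual areas: |Patch 1| = 8, |Patch 2| = 18, |Patch 3| = 20.
|Patch 1∩Patch 2|: x∈[2,3], y∈[4,6] → 1·2 = 2.
|Patch 1∩Patch 3|: x∈[2,4], y∈[5,6] → 2·1 = 2.
|Patch 2∩Patch 3|: x∈[1,3], y∈[5,9] → 2·4 = 8.
|Patch 1∩Patch 2∩Patch 3| = 1.
|Patch 1 ∪ Patch 2 ∪ Patch 3| = 46 − 12 + 1 = 35.00.

35.00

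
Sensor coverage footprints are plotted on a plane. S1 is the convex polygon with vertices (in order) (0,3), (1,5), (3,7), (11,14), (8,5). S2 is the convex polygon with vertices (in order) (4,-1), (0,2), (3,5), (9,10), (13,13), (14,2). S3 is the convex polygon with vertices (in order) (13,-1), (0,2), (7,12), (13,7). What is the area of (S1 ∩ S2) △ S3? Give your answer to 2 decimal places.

|S1 ∩ S2| = 18.5556.
|(S1 ∩ S2) ∩ S3| = 18.3417.
|(S1 ∩ S2) △ S3| = 18.5556 + 99.5 − 36.6834 = 81.37.

81.37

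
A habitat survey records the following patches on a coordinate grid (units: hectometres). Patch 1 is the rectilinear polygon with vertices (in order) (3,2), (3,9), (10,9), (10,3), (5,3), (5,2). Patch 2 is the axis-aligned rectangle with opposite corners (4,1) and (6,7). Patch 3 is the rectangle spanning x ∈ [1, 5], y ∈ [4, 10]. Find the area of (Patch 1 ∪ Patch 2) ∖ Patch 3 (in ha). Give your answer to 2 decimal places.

37.00

|Patch 1 ∪ Patch 2| = 47.
|(Patch 1 ∪ Patch 2) ∩ Patch 3| = 10.
|(Patch 1 ∪ Patch 2) ∖ Patch 3| = 47 − 10 = 37.00.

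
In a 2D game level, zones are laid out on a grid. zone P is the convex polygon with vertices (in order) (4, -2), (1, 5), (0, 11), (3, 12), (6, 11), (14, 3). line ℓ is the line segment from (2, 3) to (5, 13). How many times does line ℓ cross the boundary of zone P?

1

The segment meets the boundary at (4.545,11.485).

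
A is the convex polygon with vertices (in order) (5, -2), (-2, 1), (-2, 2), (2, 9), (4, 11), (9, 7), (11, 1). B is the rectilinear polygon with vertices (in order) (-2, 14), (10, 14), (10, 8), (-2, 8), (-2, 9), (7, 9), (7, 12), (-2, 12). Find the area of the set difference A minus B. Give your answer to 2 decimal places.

96.09

|A| = 101.5, |A∩B| = 5.4107.
|A ∖ B| = |A| − |A∩B| = 101.5 − 5.4107 = 96.09.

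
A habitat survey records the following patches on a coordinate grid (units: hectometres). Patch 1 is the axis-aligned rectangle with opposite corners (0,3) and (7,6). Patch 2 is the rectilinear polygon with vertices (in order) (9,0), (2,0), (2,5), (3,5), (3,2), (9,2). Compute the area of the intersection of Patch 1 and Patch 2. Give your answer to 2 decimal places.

2.00

The intersection is the polygon with vertices (2,3), (2,5), (3,5), (3,3).
By the shoelace formula its area is 2.00.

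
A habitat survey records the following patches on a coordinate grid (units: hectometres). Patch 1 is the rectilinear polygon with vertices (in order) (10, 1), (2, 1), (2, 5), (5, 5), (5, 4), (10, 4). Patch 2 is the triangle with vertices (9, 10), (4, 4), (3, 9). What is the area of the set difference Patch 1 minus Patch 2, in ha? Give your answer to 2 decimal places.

|Patch 1| = 27, |Patch 1∩Patch 2| = 0.5167.
|Patch 1 ∖ Patch 2| = |Patch 1| − |Patch 1∩Patch 2| = 27 − 0.5167 = 26.48.

26.48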